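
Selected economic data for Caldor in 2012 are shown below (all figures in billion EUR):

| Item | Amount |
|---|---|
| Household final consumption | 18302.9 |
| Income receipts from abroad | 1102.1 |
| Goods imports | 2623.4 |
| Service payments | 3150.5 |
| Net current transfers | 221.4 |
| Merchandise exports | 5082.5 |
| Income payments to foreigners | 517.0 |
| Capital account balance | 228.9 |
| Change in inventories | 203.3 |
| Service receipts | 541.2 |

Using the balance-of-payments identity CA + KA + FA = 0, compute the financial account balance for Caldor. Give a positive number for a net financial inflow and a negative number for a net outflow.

-885.2

Goods balance = 5082.5 - 2623.4 = 2459.1
Services balance = 541.2 - 3150.5 = -2609.3
Trade balance (goods + services) = 2459.1 + (-2609.3) = -150.2
Net primary income = 1102.1 - 517.0 = 585.1
Net secondary income = 221.4
Current account = -150.2 + 585.1 + 221.4 = 656.3
Financial account = -(656.3 + 228.9) = -885.2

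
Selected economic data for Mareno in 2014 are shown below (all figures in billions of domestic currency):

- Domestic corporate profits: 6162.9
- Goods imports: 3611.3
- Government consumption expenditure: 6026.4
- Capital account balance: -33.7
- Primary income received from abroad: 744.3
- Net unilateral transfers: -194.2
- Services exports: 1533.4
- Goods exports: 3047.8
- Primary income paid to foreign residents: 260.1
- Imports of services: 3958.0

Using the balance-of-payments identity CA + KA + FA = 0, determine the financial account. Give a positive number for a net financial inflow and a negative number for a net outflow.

Goods balance = 3047.8 - 3611.3 = -563.5
Services balance = 1533.4 - 3958.0 = -2424.6
Trade balance (goods + services) = -563.5 + (-2424.6) = -2988.1
Net primary income = 744.3 - 260.1 = 484.2
Net secondary income = -194.2
Current account = -2988.1 + 484.2 + (-194.2) = -2698.1
Financial account = -(-2698.1 + (-33.7)) = 2731.8

2731.8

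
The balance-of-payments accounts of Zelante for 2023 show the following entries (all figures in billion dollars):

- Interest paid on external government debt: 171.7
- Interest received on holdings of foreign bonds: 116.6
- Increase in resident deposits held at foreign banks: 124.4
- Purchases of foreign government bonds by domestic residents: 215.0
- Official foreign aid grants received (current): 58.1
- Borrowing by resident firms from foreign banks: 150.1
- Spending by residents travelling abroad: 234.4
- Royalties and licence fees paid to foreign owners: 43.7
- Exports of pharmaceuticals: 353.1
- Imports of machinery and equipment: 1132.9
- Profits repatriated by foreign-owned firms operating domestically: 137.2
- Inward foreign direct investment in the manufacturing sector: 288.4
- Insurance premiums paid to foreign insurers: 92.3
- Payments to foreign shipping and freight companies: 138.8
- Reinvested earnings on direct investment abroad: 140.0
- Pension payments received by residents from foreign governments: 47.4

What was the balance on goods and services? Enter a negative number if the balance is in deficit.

Goods: 353.1 - 1132.9 = -779.8
Services: -138.8 - 92.3 - 43.7 - 234.4 = -509.2
Trade balance = -779.8 + (-509.2) = -1289.0
(Excluded from the trade balance — primary income: interest paid on external government debt 171.7, interest received on holdings of foreign bonds 116.6, profits repatriated by foreign-owned firms operating domestically 137.2, reinvested earnings on direct investment abroad 140.0; financial account: increase in resident deposits held at foreign banks 124.4, purchases of foreign government bonds by domestic residents 215.0, borrowing by resident firms from foreign banks 150.1, inward foreign direct investment in the manufacturing sector 288.4; secondary income: official foreign aid grants received (current) 58.1, pension payments received by residents from foreign governments 47.4.)

-1289.0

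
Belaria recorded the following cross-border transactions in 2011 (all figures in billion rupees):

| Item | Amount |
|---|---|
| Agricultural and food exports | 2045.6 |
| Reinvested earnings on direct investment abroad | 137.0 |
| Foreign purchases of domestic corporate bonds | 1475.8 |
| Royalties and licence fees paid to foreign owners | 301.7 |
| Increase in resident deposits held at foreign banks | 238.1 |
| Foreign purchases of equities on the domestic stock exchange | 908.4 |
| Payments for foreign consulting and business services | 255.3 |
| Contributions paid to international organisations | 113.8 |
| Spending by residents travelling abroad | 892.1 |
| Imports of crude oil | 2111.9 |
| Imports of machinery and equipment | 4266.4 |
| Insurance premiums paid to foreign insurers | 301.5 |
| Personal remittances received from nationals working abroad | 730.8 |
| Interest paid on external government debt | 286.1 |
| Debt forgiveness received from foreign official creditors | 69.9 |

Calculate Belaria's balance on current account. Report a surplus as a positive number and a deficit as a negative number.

-5615.4

Goods: -2111.9 - 4266.4 + 2045.6 = -4332.7
Services: -892.1 - 255.3 - 301.7 - 301.5 = -1750.6
Primary income: 137.0 - 286.1 = -149.1
Secondary income: -113.8 + 730.8 = 617.0
Current account = (-4332.7) + (-1750.6) + (-149.1) + 617.0 = -5615.4
(Excluded from the current account — financial account: foreign purchases of domestic corporate bonds 1475.8, increase in resident deposits held at foreign banks 238.1, foreign purchases of equities on the domestic stock exchange 908.4; capital account: debt forgiveness received from foreign official creditors 69.9.)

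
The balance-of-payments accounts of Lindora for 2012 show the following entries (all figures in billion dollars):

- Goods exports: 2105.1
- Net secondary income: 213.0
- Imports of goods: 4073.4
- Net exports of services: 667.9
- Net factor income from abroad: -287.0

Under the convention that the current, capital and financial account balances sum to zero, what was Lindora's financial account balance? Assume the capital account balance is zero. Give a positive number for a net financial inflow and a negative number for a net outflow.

1374.4

Goods balance = 2105.1 - 4073.4 = -1968.3
Services balance = 667.9
Trade balance (goods + services) = -1968.3 + 667.9 = -1300.4
Net primary income = -287.0
Net secondary income = 213.0
Current account = -1300.4 + (-287.0) + 213.0 = -1374.4
Financial account = -(-1374.4) = 1374.4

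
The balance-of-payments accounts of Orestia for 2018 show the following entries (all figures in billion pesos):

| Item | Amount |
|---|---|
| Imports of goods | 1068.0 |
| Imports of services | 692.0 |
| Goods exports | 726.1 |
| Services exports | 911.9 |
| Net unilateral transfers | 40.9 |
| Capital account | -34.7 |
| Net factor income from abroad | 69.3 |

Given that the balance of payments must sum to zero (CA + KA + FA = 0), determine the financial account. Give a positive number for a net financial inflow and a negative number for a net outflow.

46.5

Goods balance = 726.1 - 1068.0 = -341.9
Services balance = 911.9 - 692.0 = 219.9
Trade balance (goods + services) = -341.9 + 219.9 = -122.0
Net primary income = 69.3
Net secondary income = 40.9
Current account = -122.0 + 69.3 + 40.9 = -11.8
Financial account = -(-11.8 + (-34.7)) = 46.5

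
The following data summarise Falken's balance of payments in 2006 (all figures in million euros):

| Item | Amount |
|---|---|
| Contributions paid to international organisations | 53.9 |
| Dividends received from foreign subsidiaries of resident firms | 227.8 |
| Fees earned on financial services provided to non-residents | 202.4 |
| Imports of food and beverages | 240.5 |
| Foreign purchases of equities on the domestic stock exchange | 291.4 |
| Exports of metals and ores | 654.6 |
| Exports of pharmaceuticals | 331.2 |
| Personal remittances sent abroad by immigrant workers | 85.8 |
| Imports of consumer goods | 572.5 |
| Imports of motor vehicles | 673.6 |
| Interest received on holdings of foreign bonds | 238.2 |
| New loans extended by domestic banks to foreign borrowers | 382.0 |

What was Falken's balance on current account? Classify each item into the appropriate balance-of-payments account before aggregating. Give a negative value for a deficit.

Goods: 654.6 + 331.2 - 673.6 - 572.5 - 240.5 = -500.8
Services: 202.4
Primary income: 238.2 + 227.8 = 466.0
Secondary income: -85.8 - 53.9 = -139.7
Current account = (-500.8) + 202.4 + 466.0 + (-139.7) = 27.9
(Excluded from the current account — financial account: foreign purchases of equities on the domestic stock exchange 291.4, new loans extended by domestic banks to foreign borrowers 382.0.)

27.9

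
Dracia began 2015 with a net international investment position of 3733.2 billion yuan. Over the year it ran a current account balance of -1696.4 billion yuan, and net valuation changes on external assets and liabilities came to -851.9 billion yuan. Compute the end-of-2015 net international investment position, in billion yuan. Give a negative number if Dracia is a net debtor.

1184.9

Change in NIIP = current account + net valuation change = -1696.4 + (-851.9) = -2548.3
End-of-year NIIP = 3733.2 + (-2548.3) = 1184.9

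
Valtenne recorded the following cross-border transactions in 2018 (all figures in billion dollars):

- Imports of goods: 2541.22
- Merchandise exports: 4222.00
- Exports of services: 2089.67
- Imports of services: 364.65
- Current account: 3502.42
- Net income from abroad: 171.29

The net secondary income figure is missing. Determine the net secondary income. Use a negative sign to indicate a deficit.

-74.67

Current account = goods balance + services balance + net primary income + net secondary income
Sum of the known components = 3577.09
Net secondary income = CA - (known components) = 3502.42 - 3577.09 = -74.67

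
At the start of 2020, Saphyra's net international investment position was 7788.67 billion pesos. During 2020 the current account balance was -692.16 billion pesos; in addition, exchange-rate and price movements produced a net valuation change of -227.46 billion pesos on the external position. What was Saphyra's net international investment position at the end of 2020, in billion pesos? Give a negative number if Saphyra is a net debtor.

6869.05

Change in NIIP = current account + net valuation change = -692.16 + (-227.46) = -919.62
End-of-year NIIP = 7788.67 + (-919.62) = 6869.05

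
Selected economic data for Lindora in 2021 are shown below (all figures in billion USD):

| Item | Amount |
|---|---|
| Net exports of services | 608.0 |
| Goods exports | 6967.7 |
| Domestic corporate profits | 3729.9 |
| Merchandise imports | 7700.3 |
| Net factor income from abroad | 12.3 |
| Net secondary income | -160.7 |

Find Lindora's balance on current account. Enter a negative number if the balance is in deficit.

Goods balance = 6967.7 - 7700.3 = -732.6
Services balance = 608.0
Trade balance (goods + services) = -732.6 + 608.0 = -124.6
Net primary income = 12.3
Net secondary income = -160.7
Current account = -124.6 + 12.3 + (-160.7) = -273.0

-273.0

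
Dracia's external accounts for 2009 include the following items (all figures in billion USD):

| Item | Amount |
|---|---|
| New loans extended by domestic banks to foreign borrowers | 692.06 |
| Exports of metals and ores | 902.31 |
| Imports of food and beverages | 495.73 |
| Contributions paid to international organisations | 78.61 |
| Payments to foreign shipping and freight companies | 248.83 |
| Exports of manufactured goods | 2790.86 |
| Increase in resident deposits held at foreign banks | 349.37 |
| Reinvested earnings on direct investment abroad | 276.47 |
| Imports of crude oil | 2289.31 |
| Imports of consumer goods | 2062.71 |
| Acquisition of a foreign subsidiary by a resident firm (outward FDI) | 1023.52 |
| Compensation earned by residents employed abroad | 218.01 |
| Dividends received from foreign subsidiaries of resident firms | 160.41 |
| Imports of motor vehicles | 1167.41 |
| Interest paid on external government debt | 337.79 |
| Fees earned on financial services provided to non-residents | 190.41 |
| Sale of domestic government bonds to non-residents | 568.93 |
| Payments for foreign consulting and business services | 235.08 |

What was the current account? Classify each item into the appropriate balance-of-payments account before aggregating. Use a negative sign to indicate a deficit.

Goods: -2062.71 + 2790.86 - 1167.41 - 2289.31 + 902.31 - 495.73 = -2321.99
Services: -235.08 + 190.41 - 248.83 = -293.50
Primary income: 276.47 + 160.41 + 218.01 - 337.79 = 317.10
Secondary income: -78.61
Current account = (-2321.99) + (-293.50) + 317.10 + (-78.61) = -2377.00
(Excluded from the current account — financial account: new loans extended by domestic banks to foreign borrowers 692.06, increase in resident deposits held at foreign banks 349.37, acquisition of a foreign subsidiary by a resident firm (outward FDI) 1023.52, sale of domestic government bonds to non-residents 568.93.)

-2377.00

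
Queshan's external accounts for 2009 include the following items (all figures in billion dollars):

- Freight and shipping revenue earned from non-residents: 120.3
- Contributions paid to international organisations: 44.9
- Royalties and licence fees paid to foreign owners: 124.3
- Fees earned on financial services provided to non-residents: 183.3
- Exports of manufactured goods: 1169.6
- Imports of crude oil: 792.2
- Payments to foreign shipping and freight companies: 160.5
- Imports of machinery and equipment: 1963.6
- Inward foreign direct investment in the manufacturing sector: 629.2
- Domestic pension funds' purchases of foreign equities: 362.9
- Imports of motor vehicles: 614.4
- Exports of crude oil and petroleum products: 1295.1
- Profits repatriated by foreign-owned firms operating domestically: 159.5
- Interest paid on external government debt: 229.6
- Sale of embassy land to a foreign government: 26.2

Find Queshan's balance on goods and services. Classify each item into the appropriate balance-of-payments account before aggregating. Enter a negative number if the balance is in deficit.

-886.7

Goods: 1169.6 - 792.2 + 1295.1 - 614.4 - 1963.6 = -905.5
Services: -124.3 + 120.3 - 160.5 + 183.3 = 18.8
Trade balance = -905.5 + 18.8 = -886.7
(Excluded from the trade balance — secondary income: contributions paid to international organisations 44.9; financial account: inward foreign direct investment in the manufacturing sector 629.2, domestic pension funds' purchases of foreign equities 362.9; primary income: profits repatriated by foreign-owned firms operating domestically 159.5, interest paid on external government debt 229.6; capital account: sale of embassy land to a foreign government 26.2.)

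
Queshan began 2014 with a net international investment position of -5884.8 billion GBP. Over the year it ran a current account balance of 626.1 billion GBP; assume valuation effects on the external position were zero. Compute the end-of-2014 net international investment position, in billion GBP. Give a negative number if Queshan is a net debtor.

With no valuation effects, change in NIIP = current account = 626.1
End-of-year NIIP = -5884.8 + 626.1 = -5258.7

-5258.7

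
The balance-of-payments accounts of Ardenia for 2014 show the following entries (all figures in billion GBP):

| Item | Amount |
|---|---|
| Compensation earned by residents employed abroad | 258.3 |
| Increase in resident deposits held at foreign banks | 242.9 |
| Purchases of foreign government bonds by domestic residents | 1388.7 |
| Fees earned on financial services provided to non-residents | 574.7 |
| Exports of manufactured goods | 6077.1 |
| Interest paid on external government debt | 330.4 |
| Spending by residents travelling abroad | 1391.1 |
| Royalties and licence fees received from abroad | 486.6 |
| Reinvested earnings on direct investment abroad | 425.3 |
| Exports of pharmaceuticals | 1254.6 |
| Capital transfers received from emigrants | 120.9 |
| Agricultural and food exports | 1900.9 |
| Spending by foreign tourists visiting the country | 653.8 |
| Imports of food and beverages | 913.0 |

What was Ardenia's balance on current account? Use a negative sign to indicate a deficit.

Goods: 1254.6 + 1900.9 + 6077.1 - 913.0 = 8319.6
Services: 574.7 - 1391.1 + 486.6 + 653.8 = 324.0
Primary income: -330.4 + 425.3 + 258.3 = 353.2
Current account = 8319.6 + 324.0 + 353.2 = 8996.8
(Excluded from the current account — financial account: increase in resident deposits held at foreign banks 242.9, purchases of foreign government bonds by domestic residents 1388.7; capital account: capital transfers received from emigrants 120.9.)

8996.8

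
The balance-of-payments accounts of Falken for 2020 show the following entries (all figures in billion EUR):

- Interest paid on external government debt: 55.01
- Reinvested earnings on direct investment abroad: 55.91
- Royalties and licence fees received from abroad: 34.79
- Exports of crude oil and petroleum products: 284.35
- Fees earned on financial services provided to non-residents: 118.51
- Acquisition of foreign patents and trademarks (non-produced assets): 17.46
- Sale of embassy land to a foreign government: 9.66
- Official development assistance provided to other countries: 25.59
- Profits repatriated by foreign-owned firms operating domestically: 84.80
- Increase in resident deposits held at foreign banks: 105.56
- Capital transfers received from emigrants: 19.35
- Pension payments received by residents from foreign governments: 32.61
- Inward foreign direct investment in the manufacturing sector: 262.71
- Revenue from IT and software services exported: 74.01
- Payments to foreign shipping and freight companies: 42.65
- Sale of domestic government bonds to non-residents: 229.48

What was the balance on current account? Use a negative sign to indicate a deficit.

Goods: 284.35
Services: 34.79 + 118.51 + 74.01 - 42.65 = 184.66
Primary income: -84.80 + 55.91 - 55.01 = -83.90
Secondary income: 32.61 - 25.59 = 7.02
Current account = 284.35 + 184.66 + (-83.90) + 7.02 = 392.13
(Excluded from the current account — capital account: acquisition of foreign patents and trademarks (non-produced assets) 17.46, sale of embassy land to a foreign government 9.66, capital transfers received from emigrants 19.35; financial account: increase in resident deposits held at foreign banks 105.56, inward foreign direct investment in the manufacturing sector 262.71, sale of domestic government bonds to non-residents 229.48.)

392.13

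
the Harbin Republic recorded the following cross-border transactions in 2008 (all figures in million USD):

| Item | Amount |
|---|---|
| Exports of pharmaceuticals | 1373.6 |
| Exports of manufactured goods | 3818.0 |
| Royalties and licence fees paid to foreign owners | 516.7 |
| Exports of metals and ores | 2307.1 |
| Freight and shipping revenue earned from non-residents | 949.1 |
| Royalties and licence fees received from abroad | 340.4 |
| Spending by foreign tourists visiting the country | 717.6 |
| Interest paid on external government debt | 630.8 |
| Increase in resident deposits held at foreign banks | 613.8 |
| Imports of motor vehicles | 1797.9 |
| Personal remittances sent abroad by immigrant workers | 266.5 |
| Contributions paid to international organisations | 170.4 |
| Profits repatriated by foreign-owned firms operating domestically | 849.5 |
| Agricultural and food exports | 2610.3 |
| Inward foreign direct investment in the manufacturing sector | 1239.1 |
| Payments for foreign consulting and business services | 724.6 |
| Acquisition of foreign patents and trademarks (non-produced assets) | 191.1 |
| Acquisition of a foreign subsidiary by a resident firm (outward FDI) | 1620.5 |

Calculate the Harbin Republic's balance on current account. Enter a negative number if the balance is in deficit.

Goods: 2307.1 + 2610.3 - 1797.9 + 1373.6 + 3818.0 = 8311.1
Services: -724.6 + 340.4 + 949.1 + 717.6 - 516.7 = 765.8
Primary income: -849.5 - 630.8 = -1480.3
Secondary income: -266.5 - 170.4 = -436.9
Current account = 8311.1 + 765.8 + (-1480.3) + (-436.9) = 7159.7
(Excluded from the current account — financial account: increase in resident deposits held at foreign banks 613.8, inward foreign direct investment in the manufacturing sector 1239.1, acquisition of a foreign subsidiary by a resident firm (outward FDI) 1620.5; capital account: acquisition of foreign patents and trademarks (non-produced assets) 191.1.)

7159.7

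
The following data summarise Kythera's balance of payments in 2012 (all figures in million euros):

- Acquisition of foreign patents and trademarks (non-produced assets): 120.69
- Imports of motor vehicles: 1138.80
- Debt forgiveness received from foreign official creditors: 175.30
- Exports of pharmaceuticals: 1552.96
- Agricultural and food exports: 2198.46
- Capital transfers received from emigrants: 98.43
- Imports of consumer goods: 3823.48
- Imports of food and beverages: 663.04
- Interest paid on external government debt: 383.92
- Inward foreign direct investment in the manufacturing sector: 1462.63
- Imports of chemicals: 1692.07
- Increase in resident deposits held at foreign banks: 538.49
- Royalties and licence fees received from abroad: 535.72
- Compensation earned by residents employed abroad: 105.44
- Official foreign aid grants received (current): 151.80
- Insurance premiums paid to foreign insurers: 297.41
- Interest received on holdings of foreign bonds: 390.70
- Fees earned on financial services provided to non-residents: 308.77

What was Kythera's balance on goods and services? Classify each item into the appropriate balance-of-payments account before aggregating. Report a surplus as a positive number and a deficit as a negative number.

Goods: -1138.80 - 663.04 + 1552.96 + 2198.46 - 3823.48 - 1692.07 = -3565.97
Services: 308.77 + 535.72 - 297.41 = 547.08
Trade balance = -3565.97 + 547.08 = -3018.89
(Excluded from the trade balance — capital account: acquisition of foreign patents and trademarks (non-produced assets) 120.69, debt forgiveness received from foreign official creditors 175.30, capital transfers received from emigrants 98.43; primary income: interest paid on external government debt 383.92, compensation earned by residents employed abroad 105.44, interest received on holdings of foreign bonds 390.70; financial account: inward foreign direct investment in the manufacturing sector 1462.63, increase in resident deposits held at foreign banks 538.49; secondary income: official foreign aid grants received (current) 151.80.)

-3018.89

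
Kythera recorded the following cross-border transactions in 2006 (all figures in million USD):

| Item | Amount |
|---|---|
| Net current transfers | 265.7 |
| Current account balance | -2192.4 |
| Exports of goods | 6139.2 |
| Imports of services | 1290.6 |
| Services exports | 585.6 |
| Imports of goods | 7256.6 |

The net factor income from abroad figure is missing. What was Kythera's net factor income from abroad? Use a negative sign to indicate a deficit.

-635.7

Current account = goods balance + services balance + net primary income + net secondary income
Sum of the known components = -1556.7
Net factor income from abroad = CA - (known components) = -2192.4 - (-1556.7) = -635.7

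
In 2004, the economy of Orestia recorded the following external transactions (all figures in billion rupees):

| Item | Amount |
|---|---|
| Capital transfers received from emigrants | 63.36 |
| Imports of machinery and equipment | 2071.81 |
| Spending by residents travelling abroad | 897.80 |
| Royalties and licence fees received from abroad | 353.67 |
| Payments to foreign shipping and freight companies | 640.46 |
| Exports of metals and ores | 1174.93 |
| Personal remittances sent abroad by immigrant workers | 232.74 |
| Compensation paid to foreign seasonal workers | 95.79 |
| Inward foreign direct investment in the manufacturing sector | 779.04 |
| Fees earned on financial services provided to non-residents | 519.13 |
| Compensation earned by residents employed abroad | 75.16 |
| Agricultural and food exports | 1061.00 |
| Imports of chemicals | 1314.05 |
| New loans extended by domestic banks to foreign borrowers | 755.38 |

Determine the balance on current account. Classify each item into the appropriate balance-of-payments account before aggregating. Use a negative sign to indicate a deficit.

Goods: 1061.00 - 2071.81 - 1314.05 + 1174.93 = -1149.93
Services: -640.46 + 353.67 + 519.13 - 897.80 = -665.46
Primary income: -95.79 + 75.16 = -20.63
Secondary income: -232.74
Current account = (-1149.93) + (-665.46) + (-20.63) + (-232.74) = -2068.76
(Excluded from the current account — capital account: capital transfers received from emigrants 63.36; financial account: inward foreign direct investment in the manufacturing sector 779.04, new loans extended by domestic banks to foreign borrowers 755.38.)

-2068.76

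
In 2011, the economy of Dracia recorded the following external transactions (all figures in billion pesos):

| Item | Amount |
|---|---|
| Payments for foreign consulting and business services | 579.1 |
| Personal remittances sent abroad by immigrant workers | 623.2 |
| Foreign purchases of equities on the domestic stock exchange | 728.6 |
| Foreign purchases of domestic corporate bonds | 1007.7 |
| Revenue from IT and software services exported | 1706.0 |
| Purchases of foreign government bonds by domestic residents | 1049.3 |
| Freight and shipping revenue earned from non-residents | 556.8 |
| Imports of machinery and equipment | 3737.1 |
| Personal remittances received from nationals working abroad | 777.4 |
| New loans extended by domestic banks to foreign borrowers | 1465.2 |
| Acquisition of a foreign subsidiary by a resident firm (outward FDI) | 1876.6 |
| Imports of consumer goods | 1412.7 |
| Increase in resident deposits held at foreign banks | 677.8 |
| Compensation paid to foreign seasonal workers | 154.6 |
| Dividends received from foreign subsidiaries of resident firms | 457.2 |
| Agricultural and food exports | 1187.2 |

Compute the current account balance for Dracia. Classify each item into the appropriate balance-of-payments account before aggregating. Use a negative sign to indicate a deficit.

-1822.1

Goods: 1187.2 - 1412.7 - 3737.1 = -3962.6
Services: 1706.0 + 556.8 - 579.1 = 1683.7
Primary income: -154.6 + 457.2 = 302.6
Secondary income: -623.2 + 777.4 = 154.2
Current account = (-3962.6) + 1683.7 + 302.6 + 154.2 = -1822.1
(Excluded from the current account — financial account: foreign purchases of equities on the domestic stock exchange 728.6, foreign purchases of domestic corporate bonds 1007.7, purchases of foreign government bonds by domestic residents 1049.3, new loans extended by domestic banks to foreign borrowers 1465.2, acquisition of a foreign subsidiary by a resident firm (outward FDI) 1876.6, increase in resident deposits held at foreign banks 677.8.)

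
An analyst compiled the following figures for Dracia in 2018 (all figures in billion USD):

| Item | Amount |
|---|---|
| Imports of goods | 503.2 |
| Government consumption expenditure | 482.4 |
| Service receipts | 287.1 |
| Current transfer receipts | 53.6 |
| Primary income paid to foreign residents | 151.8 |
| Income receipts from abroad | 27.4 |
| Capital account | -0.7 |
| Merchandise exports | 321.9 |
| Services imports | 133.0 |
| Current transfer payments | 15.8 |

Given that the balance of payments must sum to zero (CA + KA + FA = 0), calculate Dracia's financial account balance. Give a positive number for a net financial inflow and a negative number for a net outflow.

Goods balance = 321.9 - 503.2 = -181.3
Services balance = 287.1 - 133.0 = 154.1
Trade balance (goods + services) = -181.3 + 154.1 = -27.2
Net primary income = 27.4 - 151.8 = -124.4
Net secondary income = 53.6 - 15.8 = 37.8
Current account = -27.2 + (-124.4) + 37.8 = -113.8
Financial account = -(-113.8 + (-0.7)) = 114.5

114.5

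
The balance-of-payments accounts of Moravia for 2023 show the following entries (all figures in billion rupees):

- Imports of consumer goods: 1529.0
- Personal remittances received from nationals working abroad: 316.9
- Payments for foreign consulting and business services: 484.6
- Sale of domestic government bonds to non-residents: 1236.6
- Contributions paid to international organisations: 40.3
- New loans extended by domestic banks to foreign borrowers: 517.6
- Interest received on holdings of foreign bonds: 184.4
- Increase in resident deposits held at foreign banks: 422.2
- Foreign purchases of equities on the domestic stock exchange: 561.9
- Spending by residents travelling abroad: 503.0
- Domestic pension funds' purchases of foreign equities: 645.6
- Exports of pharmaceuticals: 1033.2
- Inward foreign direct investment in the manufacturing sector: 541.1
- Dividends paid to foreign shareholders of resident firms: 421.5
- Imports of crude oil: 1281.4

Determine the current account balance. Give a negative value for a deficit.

-2725.3

Goods: 1033.2 - 1281.4 - 1529.0 = -1777.2
Services: -503.0 - 484.6 = -987.6
Primary income: -421.5 + 184.4 = -237.1
Secondary income: -40.3 + 316.9 = 276.6
Current account = (-1777.2) + (-987.6) + (-237.1) + 276.6 = -2725.3
(Excluded from the current account — financial account: sale of domestic government bonds to non-residents 1236.6, new loans extended by domestic banks to foreign borrowers 517.6, increase in resident deposits held at foreign banks 422.2, foreign purchases of equities on the domestic stock exchange 561.9, domestic pension funds' purchases of foreign equities 645.6, inward foreign direct investment in the manufacturing sector 541.1.)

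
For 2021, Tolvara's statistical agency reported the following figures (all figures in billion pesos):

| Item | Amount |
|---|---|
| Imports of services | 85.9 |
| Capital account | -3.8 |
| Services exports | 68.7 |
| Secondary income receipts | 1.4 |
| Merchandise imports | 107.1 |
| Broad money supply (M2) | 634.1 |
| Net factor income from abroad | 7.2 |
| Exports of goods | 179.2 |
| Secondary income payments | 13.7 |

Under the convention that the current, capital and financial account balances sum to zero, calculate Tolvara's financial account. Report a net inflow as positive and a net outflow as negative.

Goods balance = 179.2 - 107.1 = 72.1
Services balance = 68.7 - 85.9 = -17.2
Trade balance (goods + services) = 72.1 + (-17.2) = 54.9
Net primary income = 7.2
Net secondary income = 1.4 - 13.7 = -12.3
Current account = 54.9 + 7.2 + (-12.3) = 49.8
Financial account = -(49.8 + (-3.8)) = -46.0

-46.0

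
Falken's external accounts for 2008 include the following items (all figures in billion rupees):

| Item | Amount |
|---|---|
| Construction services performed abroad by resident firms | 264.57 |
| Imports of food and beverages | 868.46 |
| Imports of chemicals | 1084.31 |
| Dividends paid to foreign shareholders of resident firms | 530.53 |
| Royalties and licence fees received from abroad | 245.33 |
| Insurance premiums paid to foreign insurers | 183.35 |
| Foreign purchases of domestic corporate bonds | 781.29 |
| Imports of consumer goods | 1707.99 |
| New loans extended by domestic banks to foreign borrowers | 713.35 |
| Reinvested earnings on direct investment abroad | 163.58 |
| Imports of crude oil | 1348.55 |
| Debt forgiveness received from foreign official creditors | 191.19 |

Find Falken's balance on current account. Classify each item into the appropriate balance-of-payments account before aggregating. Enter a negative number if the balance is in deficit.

-5049.71

Goods: -1707.99 - 1084.31 - 1348.55 - 868.46 = -5009.31
Services: 264.57 + 245.33 - 183.35 = 326.55
Primary income: -530.53 + 163.58 = -366.95
Current account = (-5009.31) + 326.55 + (-366.95) = -5049.71
(Excluded from the current account — financial account: foreign purchases of domestic corporate bonds 781.29, new loans extended by domestic banks to foreign borrowers 713.35; capital account: debt forgiveness received from foreign official creditors 191.19.)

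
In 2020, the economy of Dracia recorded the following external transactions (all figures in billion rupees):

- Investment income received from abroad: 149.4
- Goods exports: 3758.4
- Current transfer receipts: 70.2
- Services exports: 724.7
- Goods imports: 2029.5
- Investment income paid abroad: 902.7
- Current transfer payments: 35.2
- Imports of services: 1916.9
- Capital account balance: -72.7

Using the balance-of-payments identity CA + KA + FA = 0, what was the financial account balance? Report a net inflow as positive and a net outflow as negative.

Goods balance = 3758.4 - 2029.5 = 1728.9
Services balance = 724.7 - 1916.9 = -1192.2
Trade balance (goods + services) = 1728.9 + (-1192.2) = 536.7
Net primary income = 149.4 - 902.7 = -753.3
Net secondary income = 70.2 - 35.2 = 35.0
Current account = 536.7 + (-753.3) + 35.0 = -181.6
Financial account = -(-181.6 + (-72.7)) = 254.3

254.3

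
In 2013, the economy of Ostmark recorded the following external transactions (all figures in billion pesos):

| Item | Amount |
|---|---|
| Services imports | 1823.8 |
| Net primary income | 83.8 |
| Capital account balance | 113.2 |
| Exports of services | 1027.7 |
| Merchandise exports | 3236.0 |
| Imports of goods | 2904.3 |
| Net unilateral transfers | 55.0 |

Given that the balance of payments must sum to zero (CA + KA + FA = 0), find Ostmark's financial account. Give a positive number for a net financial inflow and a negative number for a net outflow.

Goods balance = 3236.0 - 2904.3 = 331.7
Services balance = 1027.7 - 1823.8 = -796.1
Trade balance (goods + services) = 331.7 + (-796.1) = -464.4
Net primary income = 83.8
Net secondary income = 55.0
Current account = -464.4 + 83.8 + 55.0 = -325.6
Financial account = -(-325.6 + 113.2) = 212.4

212.4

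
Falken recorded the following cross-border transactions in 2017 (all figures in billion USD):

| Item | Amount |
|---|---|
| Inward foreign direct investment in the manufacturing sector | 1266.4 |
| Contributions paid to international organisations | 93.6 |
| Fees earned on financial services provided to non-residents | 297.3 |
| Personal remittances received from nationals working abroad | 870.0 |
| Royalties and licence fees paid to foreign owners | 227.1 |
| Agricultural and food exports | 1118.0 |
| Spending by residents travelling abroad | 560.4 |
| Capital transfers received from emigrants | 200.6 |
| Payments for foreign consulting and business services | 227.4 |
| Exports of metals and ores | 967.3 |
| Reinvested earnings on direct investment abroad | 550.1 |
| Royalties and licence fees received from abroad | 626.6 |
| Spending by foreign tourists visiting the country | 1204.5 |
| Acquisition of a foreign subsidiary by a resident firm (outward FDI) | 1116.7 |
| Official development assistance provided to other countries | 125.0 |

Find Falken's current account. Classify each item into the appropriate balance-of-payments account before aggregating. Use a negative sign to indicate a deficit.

4400.3

Goods: 967.3 + 1118.0 = 2085.3
Services: 1204.5 + 626.6 - 227.4 - 560.4 + 297.3 - 227.1 = 1113.5
Primary income: 550.1
Secondary income: -125.0 - 93.6 + 870.0 = 651.4
Current account = 2085.3 + 1113.5 + 550.1 + 651.4 = 4400.3
(Excluded from the current account — financial account: inward foreign direct investment in the manufacturing sector 1266.4, acquisition of a foreign subsidiary by a resident firm (outward FDI) 1116.7; capital account: capital transfers received from emigrants 200.6.)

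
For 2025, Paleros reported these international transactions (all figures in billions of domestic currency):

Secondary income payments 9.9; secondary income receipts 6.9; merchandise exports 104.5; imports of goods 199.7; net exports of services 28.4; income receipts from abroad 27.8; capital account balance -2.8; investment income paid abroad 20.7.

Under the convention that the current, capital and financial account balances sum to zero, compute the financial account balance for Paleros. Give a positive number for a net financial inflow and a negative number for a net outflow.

Goods balance = 104.5 - 199.7 = -95.2
Services balance = 28.4
Trade balance (goods + services) = -95.2 + 28.4 = -66.8
Net primary income = 27.8 - 20.7 = 7.1
Net secondary income = 6.9 - 9.9 = -3.0
Current account = -66.8 + 7.1 + (-3.0) = -62.7
Financial account = -(-62.7 + (-2.8)) = 65.5

65.5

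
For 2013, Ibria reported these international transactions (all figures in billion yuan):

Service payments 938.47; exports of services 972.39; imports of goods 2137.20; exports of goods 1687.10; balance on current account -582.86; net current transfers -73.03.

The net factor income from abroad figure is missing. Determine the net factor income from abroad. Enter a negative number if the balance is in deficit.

Current account = goods balance + services balance + net primary income + net secondary income
Sum of the known components = -489.21
Net factor income from abroad = CA - (known components) = -582.86 - (-489.21) = -93.65

-93.65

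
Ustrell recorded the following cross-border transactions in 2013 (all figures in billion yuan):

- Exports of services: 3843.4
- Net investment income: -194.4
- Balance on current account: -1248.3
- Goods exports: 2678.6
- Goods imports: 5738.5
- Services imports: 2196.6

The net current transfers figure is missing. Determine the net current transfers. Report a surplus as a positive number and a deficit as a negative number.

359.2

Current account = goods balance + services balance + net primary income + net secondary income
Sum of the known components = -1607.5
Net current transfers = CA - (known components) = -1248.3 - (-1607.5) = 359.2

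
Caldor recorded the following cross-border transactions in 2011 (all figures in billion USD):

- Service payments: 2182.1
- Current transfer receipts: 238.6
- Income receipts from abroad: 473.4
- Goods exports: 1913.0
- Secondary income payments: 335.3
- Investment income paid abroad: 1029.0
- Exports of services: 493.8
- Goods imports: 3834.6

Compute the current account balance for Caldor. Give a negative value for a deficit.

Goods balance = 1913.0 - 3834.6 = -1921.6
Services balance = 493.8 - 2182.1 = -1688.3
Trade balance (goods + services) = -1921.6 + (-1688.3) = -3609.9
Net primary income = 473.4 - 1029.0 = -555.6
Net secondary income = 238.6 - 335.3 = -96.7
Current account = -3609.9 + (-555.6) + (-96.7) = -4262.2

-4262.2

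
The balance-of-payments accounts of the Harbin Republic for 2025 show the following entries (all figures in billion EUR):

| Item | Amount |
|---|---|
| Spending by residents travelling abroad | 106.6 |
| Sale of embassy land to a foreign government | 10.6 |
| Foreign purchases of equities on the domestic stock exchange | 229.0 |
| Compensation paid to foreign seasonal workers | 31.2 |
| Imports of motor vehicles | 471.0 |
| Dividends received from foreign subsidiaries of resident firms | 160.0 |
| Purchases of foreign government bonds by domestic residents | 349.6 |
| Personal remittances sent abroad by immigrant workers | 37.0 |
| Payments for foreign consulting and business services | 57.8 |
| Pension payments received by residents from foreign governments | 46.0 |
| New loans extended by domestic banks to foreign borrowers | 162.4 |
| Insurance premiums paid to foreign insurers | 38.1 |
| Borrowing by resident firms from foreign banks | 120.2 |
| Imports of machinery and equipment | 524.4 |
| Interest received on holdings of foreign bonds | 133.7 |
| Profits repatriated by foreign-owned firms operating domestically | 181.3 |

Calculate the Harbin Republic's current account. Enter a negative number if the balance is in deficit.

Goods: -524.4 - 471.0 = -995.4
Services: -106.6 - 38.1 - 57.8 = -202.5
Primary income: -181.3 - 31.2 + 160.0 + 133.7 = 81.2
Secondary income: 46.0 - 37.0 = 9.0
Current account = (-995.4) + (-202.5) + 81.2 + 9.0 = -1107.7
(Excluded from the current account — capital account: sale of embassy land to a foreign government 10.6; financial account: foreign purchases of equities on the domestic stock exchange 229.0, purchases of foreign government bonds by domestic residents 349.6, new loans extended by domestic banks to foreign borrowers 162.4, borrowing by resident firms from foreign banks 120.2.)

-1107.7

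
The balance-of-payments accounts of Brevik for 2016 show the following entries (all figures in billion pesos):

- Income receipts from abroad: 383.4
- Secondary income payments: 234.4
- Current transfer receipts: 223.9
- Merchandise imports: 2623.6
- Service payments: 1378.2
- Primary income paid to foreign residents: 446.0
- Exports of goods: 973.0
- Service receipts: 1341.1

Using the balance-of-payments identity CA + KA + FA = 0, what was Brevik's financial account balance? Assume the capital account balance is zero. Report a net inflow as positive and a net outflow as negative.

1760.8

Goods balance = 973.0 - 2623.6 = -1650.6
Services balance = 1341.1 - 1378.2 = -37.1
Trade balance (goods + services) = -1650.6 + (-37.1) = -1687.7
Net primary income = 383.4 - 446.0 = -62.6
Net secondary income = 223.9 - 234.4 = -10.5
Current account = -1687.7 + (-62.6) + (-10.5) = -1760.8
Financial account = -(-1760.8) = 1760.8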